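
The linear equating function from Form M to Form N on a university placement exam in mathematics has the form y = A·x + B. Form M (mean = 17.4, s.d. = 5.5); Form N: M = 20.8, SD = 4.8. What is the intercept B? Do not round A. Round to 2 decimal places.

A = SD_Y / SD_X = 4.8 / 5.5 = 0.872727
B = M_Y − A·M_X = 20.8 − 0.872727 × 17.4 = 5.61

5.61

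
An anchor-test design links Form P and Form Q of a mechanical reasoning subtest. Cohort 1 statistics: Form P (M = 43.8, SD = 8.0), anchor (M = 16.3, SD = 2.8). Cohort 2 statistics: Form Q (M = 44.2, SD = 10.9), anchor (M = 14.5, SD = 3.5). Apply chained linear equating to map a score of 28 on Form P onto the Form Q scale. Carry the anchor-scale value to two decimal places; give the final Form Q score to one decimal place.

32.6

Form P → anchor (Cohort 1): v = (2.8/8.0)(28 − 43.8) + 16.3 = 10.77
anchor → Form Q (Cohort 2): y = (10.9/3.5)(10.77 − 14.5) + 44.2 = 32.6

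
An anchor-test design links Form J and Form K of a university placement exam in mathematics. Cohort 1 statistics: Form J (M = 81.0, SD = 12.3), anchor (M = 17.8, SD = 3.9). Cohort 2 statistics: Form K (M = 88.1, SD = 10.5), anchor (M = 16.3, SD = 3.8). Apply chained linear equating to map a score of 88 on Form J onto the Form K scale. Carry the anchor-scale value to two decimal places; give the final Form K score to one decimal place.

Form J → anchor (Cohort 1): v = (3.9/12.3)(88 − 81.0) + 17.8 = 20.02
anchor → Form K (Cohort 2): y = (10.5/3.8)(20.02 − 16.3) + 88.1 = 98.4

98.4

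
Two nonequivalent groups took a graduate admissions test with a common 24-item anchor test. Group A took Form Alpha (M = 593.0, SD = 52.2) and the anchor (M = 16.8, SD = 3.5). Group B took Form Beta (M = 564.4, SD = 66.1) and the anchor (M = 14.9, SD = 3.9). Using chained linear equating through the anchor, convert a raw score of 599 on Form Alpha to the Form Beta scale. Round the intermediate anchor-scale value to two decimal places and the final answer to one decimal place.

603.4

Form Alpha → anchor (Group A): v = (3.5/52.2)(599 − 593.0) + 16.8 = 17.20
anchor → Form Beta (Group B): y = (66.1/3.9)(17.20 − 14.9) + 564.4 = 603.4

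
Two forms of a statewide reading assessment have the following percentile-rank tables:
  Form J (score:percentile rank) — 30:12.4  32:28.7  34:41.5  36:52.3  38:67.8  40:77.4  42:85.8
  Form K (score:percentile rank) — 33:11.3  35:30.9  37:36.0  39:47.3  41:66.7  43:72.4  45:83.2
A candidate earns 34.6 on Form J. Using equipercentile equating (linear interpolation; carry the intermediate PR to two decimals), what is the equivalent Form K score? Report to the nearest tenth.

PR of 34.6 on Form J: 41.5 + (34.6 − 34)/(36 − 34) × (52.3 − 41.5) = 44.74
On Form K, PR 44.74 falls between score 37 (PR 36.0) and 39 (PR 47.3).
Interpolate: 37 + (44.74 − 36.0)/(47.3 − 36.0) × (39 − 37) = 38.5

38.5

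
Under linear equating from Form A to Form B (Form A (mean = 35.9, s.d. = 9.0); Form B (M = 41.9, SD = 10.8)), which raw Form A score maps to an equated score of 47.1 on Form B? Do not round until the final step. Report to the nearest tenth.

40.2

Invert y = (SD_Y/SD_X)(x − M_X) + M_Y:
x = (SD_X/SD_Y)(y − M_Y) + M_X = (9.0/10.8)(47.1 − 41.9) + 35.9
x = 0.833333 × 5.200 + 35.9 = 40.2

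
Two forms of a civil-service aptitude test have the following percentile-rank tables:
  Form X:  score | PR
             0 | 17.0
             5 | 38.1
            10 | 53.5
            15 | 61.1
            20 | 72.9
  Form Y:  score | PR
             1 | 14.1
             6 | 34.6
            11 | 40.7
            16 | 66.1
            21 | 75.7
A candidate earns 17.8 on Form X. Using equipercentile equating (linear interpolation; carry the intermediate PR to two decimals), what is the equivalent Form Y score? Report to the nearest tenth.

16.8

PR of 17.8 on Form X: 61.1 + (17.8 − 15)/(20 − 15) × (72.9 − 61.1) = 67.71
On Form Y, PR 67.71 falls between score 16 (PR 66.1) and 21 (PR 75.7).
Interpolate: 16 + (67.71 − 66.1)/(75.7 − 66.1) × (21 − 16) = 16.8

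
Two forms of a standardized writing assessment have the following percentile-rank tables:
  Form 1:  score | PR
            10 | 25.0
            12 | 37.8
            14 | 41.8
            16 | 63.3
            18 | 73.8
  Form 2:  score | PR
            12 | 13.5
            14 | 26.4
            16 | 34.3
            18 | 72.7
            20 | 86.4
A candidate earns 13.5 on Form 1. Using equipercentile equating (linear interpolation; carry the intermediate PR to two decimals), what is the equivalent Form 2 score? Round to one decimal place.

PR of 13.5 on Form 1: 37.8 + (13.5 − 12)/(14 − 12) × (41.8 − 37.8) = 40.80
On Form 2, PR 40.80 falls between score 16 (PR 34.3) and 18 (PR 72.7).
Interpolate: 16 + (40.80 − 34.3)/(72.7 − 34.3) × (18 − 16) = 16.3

16.3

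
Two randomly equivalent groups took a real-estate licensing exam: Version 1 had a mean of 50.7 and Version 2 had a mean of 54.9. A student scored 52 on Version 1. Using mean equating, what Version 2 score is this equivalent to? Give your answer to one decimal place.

56.2

Mean equating: y = x + (M_Y − M_X) = 52 + (54.9 − 50.7) = 56.2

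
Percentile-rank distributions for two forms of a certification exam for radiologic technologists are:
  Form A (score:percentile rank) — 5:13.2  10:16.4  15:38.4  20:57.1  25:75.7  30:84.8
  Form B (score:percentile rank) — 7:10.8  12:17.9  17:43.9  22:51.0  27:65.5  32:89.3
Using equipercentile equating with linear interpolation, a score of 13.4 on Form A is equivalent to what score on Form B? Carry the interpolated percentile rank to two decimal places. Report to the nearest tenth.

14.6

PR of 13.4 on Form A: 16.4 + (13.4 − 10)/(15 − 10) × (38.4 − 16.4) = 31.36
On Form B, PR 31.36 falls between score 12 (PR 17.9) and 17 (PR 43.9).
Interpolate: 12 + (31.36 − 17.9)/(43.9 − 17.9) × (17 − 12) = 14.6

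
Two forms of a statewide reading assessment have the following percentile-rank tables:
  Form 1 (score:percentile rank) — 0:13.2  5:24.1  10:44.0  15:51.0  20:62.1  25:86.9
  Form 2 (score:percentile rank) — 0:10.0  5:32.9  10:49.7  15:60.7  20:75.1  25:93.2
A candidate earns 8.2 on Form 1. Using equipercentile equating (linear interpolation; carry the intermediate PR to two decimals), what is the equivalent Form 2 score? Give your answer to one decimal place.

6.2

PR of 8.2 on Form 1: 24.1 + (8.2 − 5)/(10 − 5) × (44.0 − 24.1) = 36.84
On Form 2, PR 36.84 falls between score 5 (PR 32.9) and 10 (PR 49.7).
Interpolate: 5 + (36.84 − 32.9)/(49.7 − 32.9) × (10 − 5) = 6.2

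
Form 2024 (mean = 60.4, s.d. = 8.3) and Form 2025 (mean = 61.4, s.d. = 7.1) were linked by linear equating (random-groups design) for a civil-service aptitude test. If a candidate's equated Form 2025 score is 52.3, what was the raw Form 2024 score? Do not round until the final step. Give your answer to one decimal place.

49.8

Invert y = (SD_Y/SD_X)(x − M_X) + M_Y:
x = (SD_X/SD_Y)(y − M_Y) + M_X = (8.3/7.1)(52.3 − 61.4) + 60.4
x = 1.169014 × -9.100 + 60.4 = 49.8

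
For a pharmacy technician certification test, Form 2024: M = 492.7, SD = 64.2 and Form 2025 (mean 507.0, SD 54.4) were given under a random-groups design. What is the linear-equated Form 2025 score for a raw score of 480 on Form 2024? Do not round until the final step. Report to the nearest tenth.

Linear equating: y = (SD_Y/SD_X)(x − M_X) + M_Y
y = (54.4/64.2)(480 − 492.7) + 507.0
y = 0.847352 × -12.7 + 507.0 = -10.7614 + 507.0 = 496.2

496.2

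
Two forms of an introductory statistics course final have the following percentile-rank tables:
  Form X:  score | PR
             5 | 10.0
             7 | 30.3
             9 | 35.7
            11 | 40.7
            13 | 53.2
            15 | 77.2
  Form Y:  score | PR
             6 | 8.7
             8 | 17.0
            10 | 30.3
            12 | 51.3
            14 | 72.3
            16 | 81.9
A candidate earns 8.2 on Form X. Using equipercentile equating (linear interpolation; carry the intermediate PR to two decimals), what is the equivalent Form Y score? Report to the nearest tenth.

PR of 8.2 on Form X: 30.3 + (8.2 − 7)/(9 − 7) × (35.7 − 30.3) = 33.54
On Form Y, PR 33.54 falls between score 10 (PR 30.3) and 12 (PR 51.3).
Interpolate: 10 + (33.54 − 30.3)/(51.3 − 30.3) × (12 − 10) = 10.3

10.3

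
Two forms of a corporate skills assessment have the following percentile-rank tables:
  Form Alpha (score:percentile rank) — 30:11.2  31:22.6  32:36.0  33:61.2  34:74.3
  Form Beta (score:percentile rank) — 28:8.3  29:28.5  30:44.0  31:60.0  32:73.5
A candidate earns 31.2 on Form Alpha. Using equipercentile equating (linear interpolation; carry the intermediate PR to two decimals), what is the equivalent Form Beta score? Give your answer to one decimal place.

28.8

PR of 31.2 on Form Alpha: 22.6 + (31.2 − 31)/(32 − 31) × (36.0 − 22.6) = 25.28
On Form Beta, PR 25.28 falls between score 28 (PR 8.3) and 29 (PR 28.5).
Interpolate: 28 + (25.28 − 8.3)/(28.5 − 8.3) × (29 − 28) = 28.8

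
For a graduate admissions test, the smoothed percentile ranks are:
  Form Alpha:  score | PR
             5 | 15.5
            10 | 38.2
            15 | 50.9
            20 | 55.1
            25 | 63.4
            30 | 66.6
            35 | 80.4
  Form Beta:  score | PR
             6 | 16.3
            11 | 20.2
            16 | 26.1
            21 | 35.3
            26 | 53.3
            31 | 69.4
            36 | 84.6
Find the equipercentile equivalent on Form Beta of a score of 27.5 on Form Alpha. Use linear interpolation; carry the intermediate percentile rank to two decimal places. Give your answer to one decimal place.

PR of 27.5 on Form Alpha: 63.4 + (27.5 − 25)/(30 − 25) × (66.6 − 63.4) = 65.00
On Form Beta, PR 65.00 falls between score 26 (PR 53.3) and 31 (PR 69.4).
Interpolate: 26 + (65.00 − 53.3)/(69.4 − 53.3) × (31 − 26) = 29.6

29.6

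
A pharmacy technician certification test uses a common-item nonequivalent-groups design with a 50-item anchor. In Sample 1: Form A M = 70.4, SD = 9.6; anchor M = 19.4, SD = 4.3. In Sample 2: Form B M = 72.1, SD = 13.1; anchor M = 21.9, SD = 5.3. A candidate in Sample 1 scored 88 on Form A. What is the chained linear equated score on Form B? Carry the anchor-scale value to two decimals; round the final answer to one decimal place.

85.4

Form A → anchor (Sample 1): v = (4.3/9.6)(88 − 70.4) + 19.4 = 27.28
anchor → Form B (Sample 2): y = (13.1/5.3)(27.28 − 21.9) + 72.1 = 85.4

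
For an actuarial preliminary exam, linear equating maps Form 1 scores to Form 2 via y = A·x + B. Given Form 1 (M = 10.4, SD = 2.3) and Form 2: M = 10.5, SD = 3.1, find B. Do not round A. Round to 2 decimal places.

-3.52

A = SD_Y / SD_X = 3.1 / 2.3 = 1.347826
B = M_Y − A·M_X = 10.5 − 1.347826 × 10.4 = -3.52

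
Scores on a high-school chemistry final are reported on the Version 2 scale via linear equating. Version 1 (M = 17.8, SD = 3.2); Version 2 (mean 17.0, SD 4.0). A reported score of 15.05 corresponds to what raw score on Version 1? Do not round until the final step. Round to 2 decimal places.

16.24

Invert y = (SD_Y/SD_X)(x − M_X) + M_Y:
x = (SD_X/SD_Y)(y − M_Y) + M_X = (3.2/4.0)(15.05 − 17.0) + 17.8
x = 0.800000 × -1.950 + 17.8 = 16.24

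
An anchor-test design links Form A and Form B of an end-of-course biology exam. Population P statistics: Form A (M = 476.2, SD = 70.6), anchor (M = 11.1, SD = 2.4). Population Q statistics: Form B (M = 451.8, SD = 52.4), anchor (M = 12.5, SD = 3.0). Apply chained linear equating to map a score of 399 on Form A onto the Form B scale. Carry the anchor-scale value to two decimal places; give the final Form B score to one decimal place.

381.6

Form A → anchor (Population P): v = (2.4/70.6)(399 − 476.2) + 11.1 = 8.48
anchor → Form B (Population Q): y = (52.4/3.0)(8.48 − 12.5) + 451.8 = 381.6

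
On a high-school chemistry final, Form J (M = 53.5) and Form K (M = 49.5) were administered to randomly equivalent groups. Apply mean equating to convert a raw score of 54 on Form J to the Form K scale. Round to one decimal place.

50.0

Mean equating: y = x + (M_Y − M_X) = 54 + (49.5 − 53.5) = 50.0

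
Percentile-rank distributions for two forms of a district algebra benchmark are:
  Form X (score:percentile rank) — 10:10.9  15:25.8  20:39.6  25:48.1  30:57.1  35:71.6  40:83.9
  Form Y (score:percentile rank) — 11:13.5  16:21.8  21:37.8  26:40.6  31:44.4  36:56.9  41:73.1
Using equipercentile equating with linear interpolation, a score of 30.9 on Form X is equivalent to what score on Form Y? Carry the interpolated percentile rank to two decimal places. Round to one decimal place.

36.9

PR of 30.9 on Form X: 57.1 + (30.9 − 30)/(35 − 30) × (71.6 − 57.1) = 59.71
On Form Y, PR 59.71 falls between score 36 (PR 56.9) and 41 (PR 73.1).
Interpolate: 36 + (59.71 − 56.9)/(73.1 − 56.9) × (41 − 36) = 36.9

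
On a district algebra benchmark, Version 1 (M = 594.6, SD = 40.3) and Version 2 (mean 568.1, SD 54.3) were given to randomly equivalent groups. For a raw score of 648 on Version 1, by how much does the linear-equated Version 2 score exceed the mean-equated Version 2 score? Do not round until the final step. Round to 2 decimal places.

18.55

Mean-equated: 648 + (568.1 − 594.6) = 621.50
Linear-equated: (54.3/40.3)(648 − 594.6) + 568.1 = 640.051
Difference = 640.051 − 621.50 = 18.55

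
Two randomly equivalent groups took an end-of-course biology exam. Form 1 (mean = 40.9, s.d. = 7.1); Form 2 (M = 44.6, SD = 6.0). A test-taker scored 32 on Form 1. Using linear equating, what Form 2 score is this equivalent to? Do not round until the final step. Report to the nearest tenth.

Linear equating: y = (SD_Y/SD_X)(x − M_X) + M_Y
y = (6.0/7.1)(32 − 40.9) + 44.6
y = 0.845070 × -8.9 + 44.6 = -7.5211 + 44.6 = 37.1

37.1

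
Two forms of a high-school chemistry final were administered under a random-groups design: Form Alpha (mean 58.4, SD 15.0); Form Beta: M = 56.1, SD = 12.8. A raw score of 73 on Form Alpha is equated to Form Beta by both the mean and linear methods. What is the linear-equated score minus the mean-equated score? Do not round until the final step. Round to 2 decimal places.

Mean-equated: 73 + (56.1 − 58.4) = 70.70
Linear-equated: (12.8/15.0)(73 − 58.4) + 56.1 = 68.559
Difference = 68.559 − 70.70 = -2.14

-2.14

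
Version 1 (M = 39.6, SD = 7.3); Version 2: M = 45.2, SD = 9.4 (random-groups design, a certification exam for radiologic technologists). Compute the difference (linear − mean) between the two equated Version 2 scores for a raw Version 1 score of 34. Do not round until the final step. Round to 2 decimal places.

Mean-equated: 34 + (45.2 − 39.6) = 39.60
Linear-equated: (9.4/7.3)(34 − 39.6) + 45.2 = 37.989
Difference = 37.989 − 39.60 = -1.61

-1.61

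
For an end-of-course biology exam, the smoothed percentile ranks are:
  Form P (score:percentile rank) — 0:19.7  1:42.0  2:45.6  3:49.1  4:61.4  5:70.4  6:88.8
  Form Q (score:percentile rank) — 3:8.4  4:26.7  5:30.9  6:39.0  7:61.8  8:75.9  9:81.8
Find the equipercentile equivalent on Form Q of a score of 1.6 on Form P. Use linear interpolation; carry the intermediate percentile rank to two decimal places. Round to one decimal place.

PR of 1.6 on Form P: 42.0 + (1.6 − 1)/(2 − 1) × (45.6 − 42.0) = 44.16
On Form Q, PR 44.16 falls between score 6 (PR 39.0) and 7 (PR 61.8).
Interpolate: 6 + (44.16 − 39.0)/(61.8 − 39.0) × (7 − 6) = 6.2

6.2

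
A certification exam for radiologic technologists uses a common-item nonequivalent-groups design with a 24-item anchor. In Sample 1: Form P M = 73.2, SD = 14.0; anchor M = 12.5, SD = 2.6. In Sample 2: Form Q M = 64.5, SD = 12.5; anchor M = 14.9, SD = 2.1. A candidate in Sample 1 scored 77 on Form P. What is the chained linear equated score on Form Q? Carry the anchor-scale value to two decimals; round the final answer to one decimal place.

54.4

Form P → anchor (Sample 1): v = (2.6/14.0)(77 − 73.2) + 12.5 = 13.21
anchor → Form Q (Sample 2): y = (12.5/2.1)(13.21 − 14.9) + 64.5 = 54.4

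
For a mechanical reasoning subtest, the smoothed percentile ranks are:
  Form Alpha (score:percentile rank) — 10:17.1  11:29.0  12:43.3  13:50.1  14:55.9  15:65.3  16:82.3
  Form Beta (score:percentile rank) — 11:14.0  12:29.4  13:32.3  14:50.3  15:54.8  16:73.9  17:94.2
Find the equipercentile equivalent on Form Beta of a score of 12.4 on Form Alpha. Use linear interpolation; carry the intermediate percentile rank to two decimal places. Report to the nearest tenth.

PR of 12.4 on Form Alpha: 43.3 + (12.4 − 12)/(13 − 12) × (50.1 − 43.3) = 46.02
On Form Beta, PR 46.02 falls between score 13 (PR 32.3) and 14 (PR 50.3).
Interpolate: 13 + (46.02 − 32.3)/(50.3 − 32.3) × (14 − 13) = 13.8

13.8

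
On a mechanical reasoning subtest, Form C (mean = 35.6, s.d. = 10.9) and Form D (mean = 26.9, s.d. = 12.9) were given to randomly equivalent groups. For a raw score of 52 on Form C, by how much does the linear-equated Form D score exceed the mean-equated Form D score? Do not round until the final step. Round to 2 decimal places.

3.01

Mean-equated: 52 + (26.9 − 35.6) = 43.30
Linear-equated: (12.9/10.9)(52 − 35.6) + 26.9 = 46.309
Difference = 46.309 − 43.30 = 3.01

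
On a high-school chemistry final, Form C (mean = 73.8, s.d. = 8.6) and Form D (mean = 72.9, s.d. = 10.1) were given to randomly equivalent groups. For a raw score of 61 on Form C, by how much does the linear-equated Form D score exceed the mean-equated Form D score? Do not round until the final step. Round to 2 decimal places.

Mean-equated: 61 + (72.9 − 73.8) = 60.10
Linear-equated: (10.1/8.6)(61 − 73.8) + 72.9 = 57.867
Difference = 57.867 − 60.10 = -2.23

-2.23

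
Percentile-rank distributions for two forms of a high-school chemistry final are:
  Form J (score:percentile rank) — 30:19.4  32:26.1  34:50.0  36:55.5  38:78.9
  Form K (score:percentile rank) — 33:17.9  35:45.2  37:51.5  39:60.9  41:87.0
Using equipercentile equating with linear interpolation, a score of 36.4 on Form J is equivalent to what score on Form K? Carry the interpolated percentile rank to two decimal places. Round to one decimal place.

PR of 36.4 on Form J: 55.5 + (36.4 − 36)/(38 − 36) × (78.9 − 55.5) = 60.18
On Form K, PR 60.18 falls between score 37 (PR 51.5) and 39 (PR 60.9).
Interpolate: 37 + (60.18 − 51.5)/(60.9 − 51.5) × (39 − 37) = 38.8

38.8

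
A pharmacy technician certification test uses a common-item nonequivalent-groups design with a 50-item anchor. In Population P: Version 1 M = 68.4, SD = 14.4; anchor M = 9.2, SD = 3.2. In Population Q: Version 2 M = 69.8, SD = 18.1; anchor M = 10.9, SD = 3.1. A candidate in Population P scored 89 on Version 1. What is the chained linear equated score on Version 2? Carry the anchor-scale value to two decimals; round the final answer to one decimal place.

86.6

Version 1 → anchor (Population P): v = (3.2/14.4)(89 − 68.4) + 9.2 = 13.78
anchor → Version 2 (Population Q): y = (18.1/3.1)(13.78 − 10.9) + 69.8 = 86.6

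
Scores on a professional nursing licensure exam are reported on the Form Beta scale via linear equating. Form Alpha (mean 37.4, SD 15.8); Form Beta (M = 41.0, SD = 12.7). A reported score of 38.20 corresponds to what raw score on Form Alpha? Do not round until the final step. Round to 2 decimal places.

33.92

Invert y = (SD_Y/SD_X)(x − M_X) + M_Y:
x = (SD_X/SD_Y)(y − M_Y) + M_X = (15.8/12.7)(38.20 − 41.0) + 37.4
x = 1.244094 × -2.800 + 37.4 = 33.92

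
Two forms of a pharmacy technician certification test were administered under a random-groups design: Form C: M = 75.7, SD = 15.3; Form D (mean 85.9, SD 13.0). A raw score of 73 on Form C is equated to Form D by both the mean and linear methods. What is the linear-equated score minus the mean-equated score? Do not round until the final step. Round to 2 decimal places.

Mean-equated: 73 + (85.9 − 75.7) = 83.20
Linear-equated: (13.0/15.3)(73 − 75.7) + 85.9 = 83.606
Difference = 83.606 − 83.20 = 0.41

0.41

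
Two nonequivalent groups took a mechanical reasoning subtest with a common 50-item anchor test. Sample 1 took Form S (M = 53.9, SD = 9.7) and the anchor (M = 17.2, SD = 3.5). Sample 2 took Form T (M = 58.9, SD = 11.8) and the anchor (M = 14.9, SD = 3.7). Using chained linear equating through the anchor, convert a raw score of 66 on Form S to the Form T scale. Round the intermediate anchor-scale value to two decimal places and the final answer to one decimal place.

80.2

Form S → anchor (Sample 1): v = (3.5/9.7)(66 − 53.9) + 17.2 = 21.57
anchor → Form T (Sample 2): y = (11.8/3.7)(21.57 − 14.9) + 58.9 = 80.2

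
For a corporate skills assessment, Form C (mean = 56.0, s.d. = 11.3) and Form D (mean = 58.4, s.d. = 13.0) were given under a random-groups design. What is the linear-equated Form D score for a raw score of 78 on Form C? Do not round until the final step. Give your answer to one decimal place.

83.7

Linear equating: y = (SD_Y/SD_X)(x − M_X) + M_Y
y = (13.0/11.3)(78 − 56.0) + 58.4
y = 1.150442 × 22.0 + 58.4 = 25.3097 + 58.4 = 83.7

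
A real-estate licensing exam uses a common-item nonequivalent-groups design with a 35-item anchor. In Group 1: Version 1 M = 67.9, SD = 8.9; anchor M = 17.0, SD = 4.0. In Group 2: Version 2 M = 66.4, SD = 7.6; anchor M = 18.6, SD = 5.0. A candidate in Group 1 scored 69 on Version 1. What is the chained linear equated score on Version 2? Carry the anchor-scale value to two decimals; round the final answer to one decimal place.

Version 1 → anchor (Group 1): v = (4.0/8.9)(69 − 67.9) + 17.0 = 17.49
anchor → Version 2 (Group 2): y = (7.6/5.0)(17.49 − 18.6) + 66.4 = 64.7

64.7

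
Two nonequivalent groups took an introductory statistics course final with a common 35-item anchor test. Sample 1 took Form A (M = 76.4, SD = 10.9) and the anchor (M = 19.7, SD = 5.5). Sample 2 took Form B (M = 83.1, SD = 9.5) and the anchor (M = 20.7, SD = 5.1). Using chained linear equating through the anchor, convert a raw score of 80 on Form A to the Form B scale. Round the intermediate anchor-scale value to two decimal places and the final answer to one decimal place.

Form A → anchor (Sample 1): v = (5.5/10.9)(80 − 76.4) + 19.7 = 21.52
anchor → Form B (Sample 2): y = (9.5/5.1)(21.52 − 20.7) + 83.1 = 84.6

84.6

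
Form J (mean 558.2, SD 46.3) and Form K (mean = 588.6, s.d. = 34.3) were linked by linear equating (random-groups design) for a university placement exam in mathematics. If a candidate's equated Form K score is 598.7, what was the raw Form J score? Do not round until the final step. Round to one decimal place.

571.8

Invert y = (SD_Y/SD_X)(x − M_X) + M_Y:
x = (SD_X/SD_Y)(y − M_Y) + M_X = (46.3/34.3)(598.7 − 588.6) + 558.2
x = 1.349854 × 10.100 + 558.2 = 571.8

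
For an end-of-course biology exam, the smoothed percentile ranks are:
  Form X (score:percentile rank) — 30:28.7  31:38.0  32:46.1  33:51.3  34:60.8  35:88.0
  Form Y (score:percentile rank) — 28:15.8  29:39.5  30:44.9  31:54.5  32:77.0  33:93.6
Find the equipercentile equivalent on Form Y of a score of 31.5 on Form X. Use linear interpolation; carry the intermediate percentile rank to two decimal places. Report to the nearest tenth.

PR of 31.5 on Form X: 38.0 + (31.5 − 31)/(32 − 31) × (46.1 − 38.0) = 42.05
On Form Y, PR 42.05 falls between score 29 (PR 39.5) and 30 (PR 44.9).
Interpolate: 29 + (42.05 − 39.5)/(44.9 − 39.5) × (30 − 29) = 29.5

29.5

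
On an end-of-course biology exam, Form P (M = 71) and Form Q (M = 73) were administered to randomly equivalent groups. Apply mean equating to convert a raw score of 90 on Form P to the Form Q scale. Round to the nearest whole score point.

Mean equating: y = x + (M_Y − M_X) = 90 + (73 − 71) = 92

92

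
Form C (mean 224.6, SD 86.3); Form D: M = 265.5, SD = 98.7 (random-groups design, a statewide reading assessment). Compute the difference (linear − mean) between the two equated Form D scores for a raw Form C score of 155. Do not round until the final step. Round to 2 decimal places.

-10.00

Mean-equated: 155 + (265.5 − 224.6) = 195.90
Linear-equated: (98.7/86.3)(155 − 224.6) + 265.5 = 185.900
Difference = 185.900 − 195.90 = -10.00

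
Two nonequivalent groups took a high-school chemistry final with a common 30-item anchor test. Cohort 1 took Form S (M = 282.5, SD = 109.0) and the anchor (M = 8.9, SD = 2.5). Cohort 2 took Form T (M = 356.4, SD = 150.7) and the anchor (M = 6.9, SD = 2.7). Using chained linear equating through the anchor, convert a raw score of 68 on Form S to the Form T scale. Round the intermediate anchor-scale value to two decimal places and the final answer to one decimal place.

Form S → anchor (Cohort 1): v = (2.5/109.0)(68 − 282.5) + 8.9 = 3.98
anchor → Form T (Cohort 2): y = (150.7/2.7)(3.98 − 6.9) + 356.4 = 193.4

193.4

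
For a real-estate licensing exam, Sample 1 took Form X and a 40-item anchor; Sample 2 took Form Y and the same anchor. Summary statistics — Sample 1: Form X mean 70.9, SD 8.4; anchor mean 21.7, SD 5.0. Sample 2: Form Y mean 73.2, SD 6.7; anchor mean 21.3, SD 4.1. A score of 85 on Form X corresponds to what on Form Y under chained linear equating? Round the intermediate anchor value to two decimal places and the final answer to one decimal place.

Form X → anchor (Sample 1): v = (5.0/8.4)(85 − 70.9) + 21.7 = 30.09
anchor → Form Y (Sample 2): y = (6.7/4.1)(30.09 − 21.3) + 73.2 = 87.6

87.6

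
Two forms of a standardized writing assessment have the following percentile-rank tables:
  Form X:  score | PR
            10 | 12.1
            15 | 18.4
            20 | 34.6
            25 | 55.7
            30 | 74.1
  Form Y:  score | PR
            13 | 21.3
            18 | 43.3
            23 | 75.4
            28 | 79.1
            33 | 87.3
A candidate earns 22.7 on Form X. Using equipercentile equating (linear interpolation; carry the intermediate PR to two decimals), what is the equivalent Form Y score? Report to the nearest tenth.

18.4

PR of 22.7 on Form X: 34.6 + (22.7 − 20)/(25 − 20) × (55.7 − 34.6) = 45.99
On Form Y, PR 45.99 falls between score 18 (PR 43.3) and 23 (PR 75.4).
Interpolate: 18 + (45.99 − 43.3)/(75.4 − 43.3) × (23 − 18) = 18.4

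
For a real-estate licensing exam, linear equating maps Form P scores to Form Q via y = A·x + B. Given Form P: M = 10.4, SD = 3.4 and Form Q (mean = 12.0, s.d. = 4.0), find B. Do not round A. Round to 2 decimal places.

-0.24

A = SD_Y / SD_X = 4.0 / 3.4 = 1.176471
B = M_Y − A·M_X = 12.0 − 1.176471 × 10.4 = -0.24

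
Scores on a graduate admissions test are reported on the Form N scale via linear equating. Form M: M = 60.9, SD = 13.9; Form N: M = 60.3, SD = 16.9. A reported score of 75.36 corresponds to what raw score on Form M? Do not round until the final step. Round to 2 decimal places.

Invert y = (SD_Y/SD_X)(x − M_X) + M_Y:
x = (SD_X/SD_Y)(y − M_Y) + M_X = (13.9/16.9)(75.36 − 60.3) + 60.9
x = 0.822485 × 15.060 + 60.9 = 73.29

73.29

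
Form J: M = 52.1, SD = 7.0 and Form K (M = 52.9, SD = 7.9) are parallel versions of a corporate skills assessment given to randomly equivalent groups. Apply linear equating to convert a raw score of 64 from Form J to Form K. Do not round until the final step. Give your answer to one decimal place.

Linear equating: y = (SD_Y/SD_X)(x − M_X) + M_Y
y = (7.9/7.0)(64 − 52.1) + 52.9
y = 1.128571 × 11.9 + 52.9 = 13.4300 + 52.9 = 66.3

66.3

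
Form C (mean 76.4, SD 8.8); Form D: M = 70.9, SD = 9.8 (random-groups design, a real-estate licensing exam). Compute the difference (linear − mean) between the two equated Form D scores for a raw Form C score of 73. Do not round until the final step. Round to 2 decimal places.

-0.39

Mean-equated: 73 + (70.9 − 76.4) = 67.50
Linear-equated: (9.8/8.8)(73 − 76.4) + 70.9 = 67.114
Difference = 67.114 − 67.50 = -0.39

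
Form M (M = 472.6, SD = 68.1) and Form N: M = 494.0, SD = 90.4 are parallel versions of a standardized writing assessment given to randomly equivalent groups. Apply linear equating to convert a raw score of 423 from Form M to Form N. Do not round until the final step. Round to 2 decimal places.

Linear equating: y = (SD_Y/SD_X)(x − M_X) + M_Y
y = (90.4/68.1)(423 − 472.6) + 494.0
y = 1.327460 × -49.6 + 494.0 = -65.8420 + 494.0 = 428.16

428.16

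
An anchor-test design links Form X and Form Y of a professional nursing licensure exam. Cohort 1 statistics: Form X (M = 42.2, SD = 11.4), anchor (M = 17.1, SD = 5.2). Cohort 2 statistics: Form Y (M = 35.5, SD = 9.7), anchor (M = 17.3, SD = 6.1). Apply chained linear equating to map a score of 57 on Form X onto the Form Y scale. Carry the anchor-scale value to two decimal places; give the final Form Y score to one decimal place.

45.9

Form X → anchor (Cohort 1): v = (5.2/11.4)(57 − 42.2) + 17.1 = 23.85
anchor → Form Y (Cohort 2): y = (9.7/6.1)(23.85 − 17.3) + 35.5 = 45.9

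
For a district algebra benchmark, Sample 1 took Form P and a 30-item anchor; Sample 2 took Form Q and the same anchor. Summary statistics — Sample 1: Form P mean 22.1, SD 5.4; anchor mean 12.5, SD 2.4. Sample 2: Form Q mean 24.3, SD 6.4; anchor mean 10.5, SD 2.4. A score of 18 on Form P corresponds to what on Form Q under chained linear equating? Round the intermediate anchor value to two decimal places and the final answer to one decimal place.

Form P → anchor (Sample 1): v = (2.4/5.4)(18 − 22.1) + 12.5 = 10.68
anchor → Form Q (Sample 2): y = (6.4/2.4)(10.68 − 10.5) + 24.3 = 24.8

24.8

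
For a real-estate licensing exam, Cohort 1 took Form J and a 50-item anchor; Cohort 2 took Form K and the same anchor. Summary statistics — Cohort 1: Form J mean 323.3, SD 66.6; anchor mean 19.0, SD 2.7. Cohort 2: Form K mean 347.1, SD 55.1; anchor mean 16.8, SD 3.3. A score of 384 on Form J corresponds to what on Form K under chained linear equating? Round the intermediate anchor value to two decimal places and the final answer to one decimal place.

424.9

Form J → anchor (Cohort 1): v = (2.7/66.6)(384 − 323.3) + 19.0 = 21.46
anchor → Form K (Cohort 2): y = (55.1/3.3)(21.46 − 16.8) + 347.1 = 424.9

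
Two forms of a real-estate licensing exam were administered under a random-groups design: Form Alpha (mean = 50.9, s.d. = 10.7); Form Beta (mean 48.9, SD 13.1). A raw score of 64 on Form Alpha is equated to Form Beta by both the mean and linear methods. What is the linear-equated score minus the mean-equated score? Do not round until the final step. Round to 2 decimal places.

Mean-equated: 64 + (48.9 − 50.9) = 62.00
Linear-equated: (13.1/10.7)(64 − 50.9) + 48.9 = 64.938
Difference = 64.938 − 62.00 = 2.94

2.94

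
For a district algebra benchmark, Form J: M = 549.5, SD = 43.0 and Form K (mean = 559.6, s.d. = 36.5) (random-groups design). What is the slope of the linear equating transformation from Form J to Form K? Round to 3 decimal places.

A = SD_Y / SD_X = 36.5 / 43.0 = 0.849

0.849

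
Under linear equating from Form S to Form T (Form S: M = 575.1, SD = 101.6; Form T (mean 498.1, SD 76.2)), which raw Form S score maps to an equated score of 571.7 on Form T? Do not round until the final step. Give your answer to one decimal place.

Invert y = (SD_Y/SD_X)(x − M_X) + M_Y:
x = (SD_X/SD_Y)(y − M_Y) + M_X = (101.6/76.2)(571.7 − 498.1) + 575.1
x = 1.333333 × 73.600 + 575.1 = 673.2

673.2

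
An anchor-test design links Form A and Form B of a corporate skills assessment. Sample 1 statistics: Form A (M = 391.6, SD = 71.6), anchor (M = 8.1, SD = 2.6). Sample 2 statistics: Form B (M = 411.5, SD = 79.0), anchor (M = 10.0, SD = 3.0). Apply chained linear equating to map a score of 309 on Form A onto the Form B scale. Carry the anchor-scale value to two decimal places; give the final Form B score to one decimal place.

282.5

Form A → anchor (Sample 1): v = (2.6/71.6)(309 − 391.6) + 8.1 = 5.10
anchor → Form B (Sample 2): y = (79.0/3.0)(5.10 − 10.0) + 411.5 = 282.5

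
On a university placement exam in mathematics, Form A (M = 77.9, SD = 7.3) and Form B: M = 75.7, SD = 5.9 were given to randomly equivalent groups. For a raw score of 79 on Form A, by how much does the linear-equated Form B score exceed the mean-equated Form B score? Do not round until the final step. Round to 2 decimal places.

Mean-equated: 79 + (75.7 − 77.9) = 76.80
Linear-equated: (5.9/7.3)(79 − 77.9) + 75.7 = 76.589
Difference = 76.589 − 76.80 = -0.21

-0.21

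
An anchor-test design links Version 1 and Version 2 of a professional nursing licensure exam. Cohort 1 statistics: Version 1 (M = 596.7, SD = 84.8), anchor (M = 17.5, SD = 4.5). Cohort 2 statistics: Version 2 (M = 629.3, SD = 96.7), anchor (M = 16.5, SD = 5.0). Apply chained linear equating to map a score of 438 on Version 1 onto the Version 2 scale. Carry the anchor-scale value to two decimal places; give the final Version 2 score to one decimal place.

Version 1 → anchor (Cohort 1): v = (4.5/84.8)(438 − 596.7) + 17.5 = 9.08
anchor → Version 2 (Cohort 2): y = (96.7/5.0)(9.08 − 16.5) + 629.3 = 485.8

485.8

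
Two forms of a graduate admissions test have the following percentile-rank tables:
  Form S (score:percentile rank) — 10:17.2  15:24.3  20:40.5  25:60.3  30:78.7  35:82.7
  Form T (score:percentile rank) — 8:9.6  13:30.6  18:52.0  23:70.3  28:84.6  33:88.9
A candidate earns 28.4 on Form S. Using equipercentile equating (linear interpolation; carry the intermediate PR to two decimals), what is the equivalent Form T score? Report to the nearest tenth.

23.9

PR of 28.4 on Form S: 60.3 + (28.4 − 25)/(30 − 25) × (78.7 − 60.3) = 72.81
On Form T, PR 72.81 falls between score 23 (PR 70.3) and 28 (PR 84.6).
Interpolate: 23 + (72.81 − 70.3)/(84.6 − 70.3) × (28 − 23) = 23.9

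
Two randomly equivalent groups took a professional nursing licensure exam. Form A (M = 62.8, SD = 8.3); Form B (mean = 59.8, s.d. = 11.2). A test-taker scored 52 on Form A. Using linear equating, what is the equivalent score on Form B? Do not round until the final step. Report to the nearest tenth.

Linear equating: y = (SD_Y/SD_X)(x − M_X) + M_Y
y = (11.2/8.3)(52 − 62.8) + 59.8
y = 1.349398 × -10.8 + 59.8 = -14.5735 + 59.8 = 45.2

45.2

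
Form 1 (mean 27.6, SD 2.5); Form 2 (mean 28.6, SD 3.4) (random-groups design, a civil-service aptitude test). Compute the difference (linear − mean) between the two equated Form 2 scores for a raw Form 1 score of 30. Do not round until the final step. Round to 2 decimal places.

0.86

Mean-equated: 30 + (28.6 − 27.6) = 31.00
Linear-equated: (3.4/2.5)(30 − 27.6) + 28.6 = 31.864
Difference = 31.864 − 31.00 = 0.86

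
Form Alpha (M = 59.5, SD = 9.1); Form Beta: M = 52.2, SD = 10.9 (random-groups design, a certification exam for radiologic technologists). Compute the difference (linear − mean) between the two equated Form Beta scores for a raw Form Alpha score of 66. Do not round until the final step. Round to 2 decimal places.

1.29

Mean-equated: 66 + (52.2 − 59.5) = 58.70
Linear-equated: (10.9/9.1)(66 − 59.5) + 52.2 = 59.986
Difference = 59.986 − 58.70 = 1.29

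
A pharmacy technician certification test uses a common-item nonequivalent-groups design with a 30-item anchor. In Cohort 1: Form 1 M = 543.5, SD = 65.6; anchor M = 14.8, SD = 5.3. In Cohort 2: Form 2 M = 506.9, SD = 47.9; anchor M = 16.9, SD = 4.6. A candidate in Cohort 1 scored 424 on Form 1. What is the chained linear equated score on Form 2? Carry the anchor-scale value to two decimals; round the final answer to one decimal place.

Form 1 → anchor (Cohort 1): v = (5.3/65.6)(424 − 543.5) + 14.8 = 5.15
anchor → Form 2 (Cohort 2): y = (47.9/4.6)(5.15 − 16.9) + 506.9 = 384.5

384.5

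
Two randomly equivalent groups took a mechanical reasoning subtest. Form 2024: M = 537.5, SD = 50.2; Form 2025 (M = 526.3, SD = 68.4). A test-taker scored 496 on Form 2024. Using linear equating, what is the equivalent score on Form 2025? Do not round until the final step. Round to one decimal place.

Linear equating: y = (SD_Y/SD_X)(x − M_X) + M_Y
y = (68.4/50.2)(496 − 537.5) + 526.3
y = 1.362550 × -41.5 + 526.3 = -56.5458 + 526.3 = 469.8

469.8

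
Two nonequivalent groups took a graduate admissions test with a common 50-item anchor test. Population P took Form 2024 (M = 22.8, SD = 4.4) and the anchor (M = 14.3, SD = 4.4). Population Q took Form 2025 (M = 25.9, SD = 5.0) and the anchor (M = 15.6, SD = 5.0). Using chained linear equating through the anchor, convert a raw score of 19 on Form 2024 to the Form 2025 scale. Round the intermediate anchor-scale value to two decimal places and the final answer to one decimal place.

20.8

Form 2024 → anchor (Population P): v = (4.4/4.4)(19 − 22.8) + 14.3 = 10.50
anchor → Form 2025 (Population Q): y = (5.0/5.0)(10.50 − 15.6) + 25.9 = 20.8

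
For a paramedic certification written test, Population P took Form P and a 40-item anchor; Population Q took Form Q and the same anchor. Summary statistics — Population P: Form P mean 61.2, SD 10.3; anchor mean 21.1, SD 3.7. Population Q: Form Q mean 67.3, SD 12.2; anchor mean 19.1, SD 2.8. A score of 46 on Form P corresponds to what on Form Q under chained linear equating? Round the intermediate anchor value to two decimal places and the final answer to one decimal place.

Form P → anchor (Population P): v = (3.7/10.3)(46 − 61.2) + 21.1 = 15.64
anchor → Form Q (Population Q): y = (12.2/2.8)(15.64 − 19.1) + 67.3 = 52.2

52.2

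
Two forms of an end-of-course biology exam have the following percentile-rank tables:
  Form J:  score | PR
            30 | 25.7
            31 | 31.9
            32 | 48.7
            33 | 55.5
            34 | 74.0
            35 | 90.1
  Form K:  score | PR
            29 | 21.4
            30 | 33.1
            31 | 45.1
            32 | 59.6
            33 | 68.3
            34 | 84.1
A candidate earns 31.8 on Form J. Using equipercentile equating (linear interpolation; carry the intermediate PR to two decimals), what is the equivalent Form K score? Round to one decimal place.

31.0

PR of 31.8 on Form J: 31.9 + (31.8 − 31)/(32 − 31) × (48.7 − 31.9) = 45.34
On Form K, PR 45.34 falls between score 31 (PR 45.1) and 32 (PR 59.6).
Interpolate: 31 + (45.34 − 45.1)/(59.6 − 45.1) × (32 − 31) = 31.0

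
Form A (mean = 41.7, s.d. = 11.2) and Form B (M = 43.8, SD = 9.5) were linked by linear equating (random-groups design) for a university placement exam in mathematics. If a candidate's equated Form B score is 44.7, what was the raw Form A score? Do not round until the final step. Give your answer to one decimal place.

42.8

Invert y = (SD_Y/SD_X)(x − M_X) + M_Y:
x = (SD_X/SD_Y)(y − M_Y) + M_X = (11.2/9.5)(44.7 − 43.8) + 41.7
x = 1.178947 × 0.900 + 41.7 = 42.8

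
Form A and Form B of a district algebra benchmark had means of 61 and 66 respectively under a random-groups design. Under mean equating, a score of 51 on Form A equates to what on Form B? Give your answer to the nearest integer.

Mean equating: y = x + (M_Y − M_X) = 51 + (66 − 61) = 56

56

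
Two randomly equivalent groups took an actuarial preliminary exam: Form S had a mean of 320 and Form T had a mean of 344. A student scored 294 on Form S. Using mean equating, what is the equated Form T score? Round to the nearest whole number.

318

Mean equating: y = x + (M_Y − M_X) = 294 + (344 − 320) = 318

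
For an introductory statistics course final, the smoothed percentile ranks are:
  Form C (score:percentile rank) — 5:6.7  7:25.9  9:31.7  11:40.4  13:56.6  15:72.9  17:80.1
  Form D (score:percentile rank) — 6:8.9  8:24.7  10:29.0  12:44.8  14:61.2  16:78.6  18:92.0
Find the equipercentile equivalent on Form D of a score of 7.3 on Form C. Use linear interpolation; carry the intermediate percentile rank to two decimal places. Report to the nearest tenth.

9.0

PR of 7.3 on Form C: 25.9 + (7.3 − 7)/(9 − 7) × (31.7 − 25.9) = 26.77
On Form D, PR 26.77 falls between score 8 (PR 24.7) and 10 (PR 29.0).
Interpolate: 8 + (26.77 − 24.7)/(29.0 − 24.7) × (10 − 8) = 9.0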